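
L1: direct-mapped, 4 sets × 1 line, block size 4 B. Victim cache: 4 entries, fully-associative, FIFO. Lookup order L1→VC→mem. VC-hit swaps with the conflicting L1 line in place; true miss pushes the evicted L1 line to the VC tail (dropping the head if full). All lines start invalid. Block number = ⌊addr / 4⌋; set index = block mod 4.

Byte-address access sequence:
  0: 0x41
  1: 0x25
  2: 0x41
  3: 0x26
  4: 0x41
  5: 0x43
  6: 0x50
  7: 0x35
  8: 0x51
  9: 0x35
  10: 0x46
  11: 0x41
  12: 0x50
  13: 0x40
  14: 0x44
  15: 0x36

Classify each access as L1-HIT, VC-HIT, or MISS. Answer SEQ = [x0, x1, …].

  [0] addr=0x41 blk=16 s=0: MISS | VC []
  [1] addr=0x25 blk=9 s=1: MISS | VC []
  [2] addr=0x41 blk=16 s=0: L1-HIT | VC []
  [3] addr=0x26 blk=9 s=1: L1-HIT | VC []
  [4] addr=0x41 blk=16 s=0: L1-HIT | VC []
  [5] addr=0x43 blk=16 s=0: L1-HIT | VC []
  [6] addr=0x50 blk=20 s=0: MISS | VC [16]
  [7] addr=0x35 blk=13 s=1: MISS | VC [16, 9]
  [8] addr=0x51 blk=20 s=0: L1-HIT | VC [16, 9]
  [9] addr=0x35 blk=13 s=1: L1-HIT | VC [16, 9]
  [10] addr=0x46 blk=17 s=1: MISS | VC [16, 9, 13]
  [11] addr=0x41 blk=16 s=0: VC-HIT | VC [20, 9, 13]
  [12] addr=0x50 blk=20 s=0: VC-HIT | VC [16, 9, 13]
  [13] addr=0x40 blk=16 s=0: VC-HIT | VC [20, 9, 13]
  [14] addr=0x44 blk=17 s=1: L1-HIT | VC [20, 9, 13]
  [15] addr=0x36 blk=13 s=1: VC-HIT | VC [20, 9, 17]

SEQ = [MISS, MISS, L1-HIT, L1-HIT, L1-HIT, L1-HIT, MISS, MISS, L1-HIT, L1-HIT, MISS, VC-HIT, VC-HIT, VC-HIT, L1-HIT, VC-HIT]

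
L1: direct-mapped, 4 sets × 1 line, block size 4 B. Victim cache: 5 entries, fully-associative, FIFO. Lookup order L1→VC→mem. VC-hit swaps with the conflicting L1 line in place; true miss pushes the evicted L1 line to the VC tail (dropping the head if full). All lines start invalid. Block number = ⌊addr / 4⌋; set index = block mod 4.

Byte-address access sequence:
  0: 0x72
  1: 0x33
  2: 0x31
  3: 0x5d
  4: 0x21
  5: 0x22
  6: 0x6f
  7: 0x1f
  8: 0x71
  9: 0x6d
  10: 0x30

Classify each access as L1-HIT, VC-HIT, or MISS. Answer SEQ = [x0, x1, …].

0: 0x72 (blk 28, set 0) → MISS  vc=[]
1: 0x33 (blk 12, set 0) → MISS  vc=[28]
2: 0x31 (blk 12, set 0) → L1-HIT  vc=[28]
3: 0x5d (blk 23, set 3) → MISS  vc=[28]
4: 0x21 (blk 8, set 0) → MISS  vc=[28, 12]
5: 0x22 (blk 8, set 0) → L1-HIT  vc=[28, 12]
6: 0x6f (blk 27, set 3) → MISS  vc=[28, 12, 23]
7: 0x1f (blk 7, set 3) → MISS  vc=[28, 12, 23, 27]
8: 0x71 (blk 28, set 0) → VC-HIT  vc=[8, 12, 23, 27]
9: 0x6d (blk 27, set 3) → VC-HIT  vc=[8, 12, 23, 7]
10: 0x30 (blk 12, set 0) → VC-HIT  vc=[8, 28, 23, 7]

SEQ = [MISS, MISS, L1-HIT, MISS, MISS, L1-HIT, MISS, MISS, VC-HIT, VC-HIT, VC-HIT]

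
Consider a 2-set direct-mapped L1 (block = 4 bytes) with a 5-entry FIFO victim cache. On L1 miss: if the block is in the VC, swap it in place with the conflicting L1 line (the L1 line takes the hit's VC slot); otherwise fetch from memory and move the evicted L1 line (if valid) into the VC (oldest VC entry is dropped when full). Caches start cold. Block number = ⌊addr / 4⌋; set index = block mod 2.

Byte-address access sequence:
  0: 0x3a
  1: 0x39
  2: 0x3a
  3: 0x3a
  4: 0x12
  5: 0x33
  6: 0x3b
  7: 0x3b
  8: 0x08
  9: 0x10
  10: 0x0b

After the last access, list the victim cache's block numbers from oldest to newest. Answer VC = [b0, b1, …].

#0 0x3a→b14/s0 MISS; vc=[]
#1 0x39→b14/s0 L1-HIT; vc=[]
#2 0x3a→b14/s0 L1-HIT; vc=[]
#3 0x3a→b14/s0 L1-HIT; vc=[]
#4 0x12→b4/s0 MISS; vc=[14]
#5 0x33→b12/s0 MISS; vc=[14,4]
#6 0x3b→b14/s0 VC-HIT; vc=[12,4]
#7 0x3b→b14/s0 L1-HIT; vc=[12,4]
#8 0x8→b2/s0 MISS; vc=[12,4,14]
#9 0x10→b4/s0 VC-HIT; vc=[12,2,14]
#10 0xb→b2/s0 VC-HIT; vc=[12,4,14]

VC = [12, 4, 14]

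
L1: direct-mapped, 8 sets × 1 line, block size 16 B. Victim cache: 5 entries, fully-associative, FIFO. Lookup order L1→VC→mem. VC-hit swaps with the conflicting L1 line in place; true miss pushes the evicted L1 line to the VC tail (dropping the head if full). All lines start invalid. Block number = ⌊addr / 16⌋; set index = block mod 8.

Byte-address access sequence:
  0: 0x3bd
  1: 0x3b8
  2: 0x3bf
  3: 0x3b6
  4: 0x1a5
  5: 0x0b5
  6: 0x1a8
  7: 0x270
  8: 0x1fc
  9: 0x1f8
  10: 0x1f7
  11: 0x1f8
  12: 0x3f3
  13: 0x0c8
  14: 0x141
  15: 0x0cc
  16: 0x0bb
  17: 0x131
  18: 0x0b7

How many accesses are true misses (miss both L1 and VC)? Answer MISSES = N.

MISSES = 9

0: 0x3bd (blk 59, set 3) → MISS  vc=[]
1: 0x3b8 (blk 59, set 3) → L1-HIT  vc=[]
2: 0x3bf (blk 59, set 3) → L1-HIT  vc=[]
3: 0x3b6 (blk 59, set 3) → L1-HIT  vc=[]
4: 0x1a5 (blk 26, set 2) → MISS  vc=[]
5: 0xb5 (blk 11, set 3) → MISS  vc=[59]
6: 0x1a8 (blk 26, set 2) → L1-HIT  vc=[59]
7: 0x270 (blk 39, set 7) → MISS  vc=[59]
8: 0x1fc (blk 31, set 7) → MISS  vc=[59, 39]
9: 0x1f8 (blk 31, set 7) → L1-HIT  vc=[59, 39]
10: 0x1f7 (blk 31, set 7) → L1-HIT  vc=[59, 39]
11: 0x1f8 (blk 31, set 7) → L1-HIT  vc=[59, 39]
12: 0x3f3 (blk 63, set 7) → MISS  vc=[59, 39, 31]
13: 0xc8 (blk 12, set 4) → MISS  vc=[59, 39, 31]
14: 0x141 (blk 20, set 4) → MISS  vc=[59, 39, 31, 12]
15: 0xcc (blk 12, set 4) → VC-HIT  vc=[59, 39, 31, 20]
16: 0xbb (blk 11, set 3) → L1-HIT  vc=[59, 39, 31, 20]
17: 0x131 (blk 19, set 3) → MISS  vc=[59, 39, 31, 20, 11]
18: 0xb7 (blk 11, set 3) → VC-HIT  vc=[59, 39, 31, 20, 19]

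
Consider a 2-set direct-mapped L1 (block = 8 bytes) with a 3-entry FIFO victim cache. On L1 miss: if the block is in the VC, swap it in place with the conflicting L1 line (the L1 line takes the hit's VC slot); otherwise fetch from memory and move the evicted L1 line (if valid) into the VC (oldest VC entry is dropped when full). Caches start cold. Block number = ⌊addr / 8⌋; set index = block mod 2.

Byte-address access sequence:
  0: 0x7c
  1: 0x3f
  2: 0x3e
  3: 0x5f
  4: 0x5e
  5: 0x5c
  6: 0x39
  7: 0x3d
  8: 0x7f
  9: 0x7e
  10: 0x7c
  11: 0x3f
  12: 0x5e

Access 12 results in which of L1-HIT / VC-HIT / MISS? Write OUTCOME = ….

OUTCOME = VC-HIT

  [0] addr=0x7c blk=15 s=1: MISS | VC []
  [1] addr=0x3f blk=7 s=1: MISS | VC [15]
  [2] addr=0x3e blk=7 s=1: L1-HIT | VC [15]
  [3] addr=0x5f blk=11 s=1: MISS | VC [15, 7]
  [4] addr=0x5e blk=11 s=1: L1-HIT | VC [15, 7]
  [5] addr=0x5c blk=11 s=1: L1-HIT | VC [15, 7]
  [6] addr=0x39 blk=7 s=1: VC-HIT | VC [15, 11]
  [7] addr=0x3d blk=7 s=1: L1-HIT | VC [15, 11]
  [8] addr=0x7f blk=15 s=1: VC-HIT | VC [7, 11]
  [9] addr=0x7e blk=15 s=1: L1-HIT | VC [7, 11]
  [10] addr=0x7c blk=15 s=1: L1-HIT | VC [7, 11]
  [11] addr=0x3f blk=7 s=1: VC-HIT | VC [15, 11]
  [12] addr=0x5e blk=11 s=1: VC-HIT | VC [15, 7]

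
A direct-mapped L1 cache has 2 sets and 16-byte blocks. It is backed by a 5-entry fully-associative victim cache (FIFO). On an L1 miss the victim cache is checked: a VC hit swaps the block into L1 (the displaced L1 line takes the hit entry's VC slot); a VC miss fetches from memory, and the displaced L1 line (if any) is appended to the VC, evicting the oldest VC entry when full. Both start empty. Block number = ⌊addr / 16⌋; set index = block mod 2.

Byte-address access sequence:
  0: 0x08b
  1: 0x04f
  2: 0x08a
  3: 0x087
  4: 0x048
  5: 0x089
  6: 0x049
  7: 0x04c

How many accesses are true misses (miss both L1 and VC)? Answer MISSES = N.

#0 0x8b→b8/s0 MISS; vc=[]
#1 0x4f→b4/s0 MISS; vc=[8]
#2 0x8a→b8/s0 VC-HIT; vc=[4]
#3 0x87→b8/s0 L1-HIT; vc=[4]
#4 0x48→b4/s0 VC-HIT; vc=[8]
#5 0x89→b8/s0 VC-HIT; vc=[4]
#6 0x49→b4/s0 VC-HIT; vc=[8]
#7 0x4c→b4/s0 L1-HIT; vc=[8]

MISSES = 2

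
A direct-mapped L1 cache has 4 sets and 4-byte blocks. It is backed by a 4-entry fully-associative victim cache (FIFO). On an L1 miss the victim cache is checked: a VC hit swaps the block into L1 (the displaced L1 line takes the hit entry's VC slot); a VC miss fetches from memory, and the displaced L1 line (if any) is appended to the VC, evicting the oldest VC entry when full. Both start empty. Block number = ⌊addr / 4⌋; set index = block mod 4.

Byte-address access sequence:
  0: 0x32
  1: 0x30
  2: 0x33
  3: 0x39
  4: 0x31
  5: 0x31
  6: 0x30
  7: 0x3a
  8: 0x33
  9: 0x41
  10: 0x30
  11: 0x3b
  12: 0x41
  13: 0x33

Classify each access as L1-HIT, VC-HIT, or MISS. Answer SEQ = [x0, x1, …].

  [0] addr=0x32 blk=12 s=0: MISS | VC []
  [1] addr=0x30 blk=12 s=0: L1-HIT | VC []
  [2] addr=0x33 blk=12 s=0: L1-HIT | VC []
  [3] addr=0x39 blk=14 s=2: MISS | VC []
  [4] addr=0x31 blk=12 s=0: L1-HIT | VC []
  [5] addr=0x31 blk=12 s=0: L1-HIT | VC []
  [6] addr=0x30 blk=12 s=0: L1-HIT | VC []
  [7] addr=0x3a blk=14 s=2: L1-HIT | VC []
  [8] addr=0x33 blk=12 s=0: L1-HIT | VC []
  [9] addr=0x41 blk=16 s=0: MISS | VC [12]
  [10] addr=0x30 blk=12 s=0: VC-HIT | VC [16]
  [11] addr=0x3b blk=14 s=2: L1-HIT | VC [16]
  [12] addr=0x41 blk=16 s=0: VC-HIT | VC [12]
  [13] addr=0x33 blk=12 s=0: VC-HIT | VC [16]

SEQ = [MISS, L1-HIT, L1-HIT, MISS, L1-HIT, L1-HIT, L1-HIT, L1-HIT, L1-HIT, MISS, VC-HIT, L1-HIT, VC-HIT, VC-HIT]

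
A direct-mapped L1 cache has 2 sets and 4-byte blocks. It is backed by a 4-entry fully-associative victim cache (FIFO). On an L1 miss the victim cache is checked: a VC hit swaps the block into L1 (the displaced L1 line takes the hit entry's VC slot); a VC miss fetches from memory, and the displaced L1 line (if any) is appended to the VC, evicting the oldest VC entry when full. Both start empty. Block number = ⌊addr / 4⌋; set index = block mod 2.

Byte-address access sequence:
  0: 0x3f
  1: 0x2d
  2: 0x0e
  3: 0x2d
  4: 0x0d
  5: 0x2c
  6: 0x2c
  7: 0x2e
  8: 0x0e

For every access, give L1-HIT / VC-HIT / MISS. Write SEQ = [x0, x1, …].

#0 0x3f→b15/s1 MISS; vc=[]
#1 0x2d→b11/s1 MISS; vc=[15]
#2 0xe→b3/s1 MISS; vc=[15,11]
#3 0x2d→b11/s1 VC-HIT; vc=[15,3]
#4 0xd→b3/s1 VC-HIT; vc=[15,11]
#5 0x2c→b11/s1 VC-HIT; vc=[15,3]
#6 0x2c→b11/s1 L1-HIT; vc=[15,3]
#7 0x2e→b11/s1 L1-HIT; vc=[15,3]
#8 0xe→b3/s1 VC-HIT; vc=[15,11]

SEQ = [MISS, MISS, MISS, VC-HIT, VC-HIT, VC-HIT, L1-HIT, L1-HIT, VC-HIT]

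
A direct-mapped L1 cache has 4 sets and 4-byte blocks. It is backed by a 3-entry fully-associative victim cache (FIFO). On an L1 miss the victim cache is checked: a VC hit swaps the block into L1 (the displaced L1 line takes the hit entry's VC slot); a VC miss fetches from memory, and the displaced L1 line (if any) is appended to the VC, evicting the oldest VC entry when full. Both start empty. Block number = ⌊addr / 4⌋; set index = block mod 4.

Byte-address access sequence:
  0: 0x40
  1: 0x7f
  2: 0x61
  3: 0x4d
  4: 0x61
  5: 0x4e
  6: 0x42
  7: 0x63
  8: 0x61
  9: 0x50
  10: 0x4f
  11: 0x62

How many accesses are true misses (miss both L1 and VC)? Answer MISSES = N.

MISSES = 5

0: 0x40 (blk 16, set 0) → MISS  vc=[]
1: 0x7f (blk 31, set 3) → MISS  vc=[]
2: 0x61 (blk 24, set 0) → MISS  vc=[16]
3: 0x4d (blk 19, set 3) → MISS  vc=[16, 31]
4: 0x61 (blk 24, set 0) → L1-HIT  vc=[16, 31]
5: 0x4e (blk 19, set 3) → L1-HIT  vc=[16, 31]
6: 0x42 (blk 16, set 0) → VC-HIT  vc=[24, 31]
7: 0x63 (blk 24, set 0) → VC-HIT  vc=[16, 31]
8: 0x61 (blk 24, set 0) → L1-HIT  vc=[16, 31]
9: 0x50 (blk 20, set 0) → MISS  vc=[16, 31, 24]
10: 0x4f (blk 19, set 3) → L1-HIT  vc=[16, 31, 24]
11: 0x62 (blk 24, set 0) → VC-HIT  vc=[16, 31, 20]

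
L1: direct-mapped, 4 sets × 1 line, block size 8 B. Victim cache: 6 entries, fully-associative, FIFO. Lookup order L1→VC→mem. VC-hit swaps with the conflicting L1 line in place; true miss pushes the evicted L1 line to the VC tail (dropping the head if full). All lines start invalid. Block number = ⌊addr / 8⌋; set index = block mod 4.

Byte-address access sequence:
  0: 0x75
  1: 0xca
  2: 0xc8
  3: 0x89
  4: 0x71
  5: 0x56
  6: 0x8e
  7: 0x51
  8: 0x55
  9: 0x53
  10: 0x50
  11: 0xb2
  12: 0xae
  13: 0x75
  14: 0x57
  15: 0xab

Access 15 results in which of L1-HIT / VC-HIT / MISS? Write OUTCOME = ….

  [0] addr=0x75 blk=14 s=2: MISS | VC []
  [1] addr=0xca blk=25 s=1: MISS | VC []
  [2] addr=0xc8 blk=25 s=1: L1-HIT | VC []
  [3] addr=0x89 blk=17 s=1: MISS | VC [25]
  [4] addr=0x71 blk=14 s=2: L1-HIT | VC [25]
  [5] addr=0x56 blk=10 s=2: MISS | VC [25, 14]
  [6] addr=0x8e blk=17 s=1: L1-HIT | VC [25, 14]
  [7] addr=0x51 blk=10 s=2: L1-HIT | VC [25, 14]
  [8] addr=0x55 blk=10 s=2: L1-HIT | VC [25, 14]
  [9] addr=0x53 blk=10 s=2: L1-HIT | VC [25, 14]
  [10] addr=0x50 blk=10 s=2: L1-HIT | VC [25, 14]
  [11] addr=0xb2 blk=22 s=2: MISS | VC [25, 14, 10]
  [12] addr=0xae blk=21 s=1: MISS | VC [25, 14, 10, 17]
  [13] addr=0x75 blk=14 s=2: VC-HIT | VC [25, 22, 10, 17]
  [14] addr=0x57 blk=10 s=2: VC-HIT | VC [25, 22, 14, 17]
  [15] addr=0xab blk=21 s=1: L1-HIT | VC [25, 22, 14, 17]

OUTCOME = L1-HIT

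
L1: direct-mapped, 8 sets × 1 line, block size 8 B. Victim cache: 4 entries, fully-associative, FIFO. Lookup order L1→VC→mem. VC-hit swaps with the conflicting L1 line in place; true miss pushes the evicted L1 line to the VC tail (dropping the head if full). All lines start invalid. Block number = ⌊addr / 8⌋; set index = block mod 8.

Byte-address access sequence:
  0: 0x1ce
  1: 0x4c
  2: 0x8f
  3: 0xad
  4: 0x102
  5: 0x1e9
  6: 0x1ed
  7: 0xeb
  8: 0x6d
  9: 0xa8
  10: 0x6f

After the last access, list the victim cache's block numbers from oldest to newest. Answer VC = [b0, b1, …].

#0 0x1ce→b57/s1 MISS; vc=[]
#1 0x4c→b9/s1 MISS; vc=[57]
#2 0x8f→b17/s1 MISS; vc=[57,9]
#3 0xad→b21/s5 MISS; vc=[57,9]
#4 0x102→b32/s0 MISS; vc=[57,9]
#5 0x1e9→b61/s5 MISS; vc=[57,9,21]
#6 0x1ed→b61/s5 L1-HIT; vc=[57,9,21]
#7 0xeb→b29/s5 MISS; vc=[57,9,21,61]
#8 0x6d→b13/s5 MISS; vc=[9,21,61,29]
#9 0xa8→b21/s5 VC-HIT; vc=[9,13,61,29]
#10 0x6f→b13/s5 VC-HIT; vc=[9,21,61,29]

VC = [9, 21, 61, 29]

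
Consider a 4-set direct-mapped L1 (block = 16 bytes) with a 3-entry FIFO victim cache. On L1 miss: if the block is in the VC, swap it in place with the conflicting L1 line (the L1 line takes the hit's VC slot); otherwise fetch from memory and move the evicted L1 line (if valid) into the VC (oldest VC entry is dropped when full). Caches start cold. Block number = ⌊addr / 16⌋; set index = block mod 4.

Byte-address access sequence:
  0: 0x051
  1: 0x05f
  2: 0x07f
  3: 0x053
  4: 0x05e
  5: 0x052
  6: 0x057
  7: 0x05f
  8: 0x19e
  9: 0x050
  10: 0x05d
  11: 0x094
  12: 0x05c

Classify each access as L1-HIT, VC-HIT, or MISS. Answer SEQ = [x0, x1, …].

SEQ = [MISS, L1-HIT, MISS, L1-HIT, L1-HIT, L1-HIT, L1-HIT, L1-HIT, MISS, VC-HIT, L1-HIT, MISS, VC-HIT]

  [0] addr=0x51 blk=5 s=1: MISS | VC []
  [1] addr=0x5f blk=5 s=1: L1-HIT | VC []
  [2] addr=0x7f blk=7 s=3: MISS | VC []
  [3] addr=0x53 blk=5 s=1: L1-HIT | VC []
  [4] addr=0x5e blk=5 s=1: L1-HIT | VC []
  [5] addr=0x52 blk=5 s=1: L1-HIT | VC []
  [6] addr=0x57 blk=5 s=1: L1-HIT | VC []
  [7] addr=0x5f blk=5 s=1: L1-HIT | VC []
  [8] addr=0x19e blk=25 s=1: MISS | VC [5]
  [9] addr=0x50 blk=5 s=1: VC-HIT | VC [25]
  [10] addr=0x5d blk=5 s=1: L1-HIT | VC [25]
  [11] addr=0x94 blk=9 s=1: MISS | VC [25, 5]
  [12] addr=0x5c blk=5 s=1: VC-HIT | VC [25, 9]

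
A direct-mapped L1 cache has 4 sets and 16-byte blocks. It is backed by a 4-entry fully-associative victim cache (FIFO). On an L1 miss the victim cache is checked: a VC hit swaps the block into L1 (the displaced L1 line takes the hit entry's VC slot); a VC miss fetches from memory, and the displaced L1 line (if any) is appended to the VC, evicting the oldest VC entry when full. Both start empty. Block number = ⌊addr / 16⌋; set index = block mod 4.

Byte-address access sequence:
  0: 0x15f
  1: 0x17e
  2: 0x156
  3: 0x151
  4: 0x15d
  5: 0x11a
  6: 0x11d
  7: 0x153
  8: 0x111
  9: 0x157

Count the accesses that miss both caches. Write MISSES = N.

MISSES = 3

#0 0x15f→b21/s1 MISS; vc=[]
#1 0x17e→b23/s3 MISS; vc=[]
#2 0x156→b21/s1 L1-HIT; vc=[]
#3 0x151→b21/s1 L1-HIT; vc=[]
#4 0x15d→b21/s1 L1-HIT; vc=[]
#5 0x11a→b17/s1 MISS; vc=[21]
#6 0x11d→b17/s1 L1-HIT; vc=[21]
#7 0x153→b21/s1 VC-HIT; vc=[17]
#8 0x111→b17/s1 VC-HIT; vc=[21]
#9 0x157→b21/s1 VC-HIT; vc=[17]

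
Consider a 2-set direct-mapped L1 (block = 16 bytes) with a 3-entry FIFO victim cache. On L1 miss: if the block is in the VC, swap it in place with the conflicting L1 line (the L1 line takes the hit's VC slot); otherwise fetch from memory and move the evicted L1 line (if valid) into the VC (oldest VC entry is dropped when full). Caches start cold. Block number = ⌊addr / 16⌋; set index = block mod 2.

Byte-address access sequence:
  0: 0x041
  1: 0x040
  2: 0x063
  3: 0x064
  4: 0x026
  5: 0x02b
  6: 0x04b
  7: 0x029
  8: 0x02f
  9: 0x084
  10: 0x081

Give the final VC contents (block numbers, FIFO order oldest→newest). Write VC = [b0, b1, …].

0: 0x41 (blk 4, set 0) → MISS  vc=[]
1: 0x40 (blk 4, set 0) → L1-HIT  vc=[]
2: 0x63 (blk 6, set 0) → MISS  vc=[4]
3: 0x64 (blk 6, set 0) → L1-HIT  vc=[4]
4: 0x26 (blk 2, set 0) → MISS  vc=[4, 6]
5: 0x2b (blk 2, set 0) → L1-HIT  vc=[4, 6]
6: 0x4b (blk 4, set 0) → VC-HIT  vc=[2, 6]
7: 0x29 (blk 2, set 0) → VC-HIT  vc=[4, 6]
8: 0x2f (blk 2, set 0) → L1-HIT  vc=[4, 6]
9: 0x84 (blk 8, set 0) → MISS  vc=[4, 6, 2]
10: 0x81 (blk 8, set 0) → L1-HIT  vc=[4, 6, 2]

VC = [4, 6, 2]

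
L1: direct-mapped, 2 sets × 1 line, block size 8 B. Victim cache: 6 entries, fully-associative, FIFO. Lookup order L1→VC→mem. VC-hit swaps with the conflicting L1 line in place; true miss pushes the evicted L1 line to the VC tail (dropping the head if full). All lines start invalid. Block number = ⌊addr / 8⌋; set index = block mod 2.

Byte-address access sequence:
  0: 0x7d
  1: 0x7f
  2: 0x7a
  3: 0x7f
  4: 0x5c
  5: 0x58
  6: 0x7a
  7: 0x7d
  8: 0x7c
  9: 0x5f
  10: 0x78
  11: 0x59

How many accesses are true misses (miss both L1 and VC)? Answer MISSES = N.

#0 0x7d→b15/s1 MISS; vc=[]
#1 0x7f→b15/s1 L1-HIT; vc=[]
#2 0x7a→b15/s1 L1-HIT; vc=[]
#3 0x7f→b15/s1 L1-HIT; vc=[]
#4 0x5c→b11/s1 MISS; vc=[15]
#5 0x58→b11/s1 L1-HIT; vc=[15]
#6 0x7a→b15/s1 VC-HIT; vc=[11]
#7 0x7d→b15/s1 L1-HIT; vc=[11]
#8 0x7c→b15/s1 L1-HIT; vc=[11]
#9 0x5f→b11/s1 VC-HIT; vc=[15]
#10 0x78→b15/s1 VC-HIT; vc=[11]
#11 0x59→b11/s1 VC-HIT; vc=[15]

MISSES = 2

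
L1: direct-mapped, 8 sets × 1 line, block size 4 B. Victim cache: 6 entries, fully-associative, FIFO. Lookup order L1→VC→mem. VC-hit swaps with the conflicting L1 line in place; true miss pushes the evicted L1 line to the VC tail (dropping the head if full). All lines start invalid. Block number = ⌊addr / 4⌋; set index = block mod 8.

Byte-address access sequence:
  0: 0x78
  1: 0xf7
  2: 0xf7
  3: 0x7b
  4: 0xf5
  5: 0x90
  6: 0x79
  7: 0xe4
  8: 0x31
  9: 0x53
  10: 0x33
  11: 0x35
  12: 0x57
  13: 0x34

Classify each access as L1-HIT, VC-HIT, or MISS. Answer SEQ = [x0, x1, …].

  [0] addr=0x78 blk=30 s=6: MISS | VC []
  [1] addr=0xf7 blk=61 s=5: MISS | VC []
  [2] addr=0xf7 blk=61 s=5: L1-HIT | VC []
  [3] addr=0x7b blk=30 s=6: L1-HIT | VC []
  [4] addr=0xf5 blk=61 s=5: L1-HIT | VC []
  [5] addr=0x90 blk=36 s=4: MISS | VC []
  [6] addr=0x79 blk=30 s=6: L1-HIT | VC []
  [7] addr=0xe4 blk=57 s=1: MISS | VC []
  [8] addr=0x31 blk=12 s=4: MISS | VC [36]
  [9] addr=0x53 blk=20 s=4: MISS | VC [36, 12]
  [10] addr=0x33 blk=12 s=4: VC-HIT | VC [36, 20]
  [11] addr=0x35 blk=13 s=5: MISS | VC [36, 20, 61]
  [12] addr=0x57 blk=21 s=5: MISS | VC [36, 20, 61, 13]
  [13] addr=0x34 blk=13 s=5: VC-HIT | VC [36, 20, 61, 21]

SEQ = [MISS, MISS, L1-HIT, L1-HIT, L1-HIT, MISS, L1-HIT, MISS, MISS, MISS, VC-HIT, MISS, MISS, VC-HIT]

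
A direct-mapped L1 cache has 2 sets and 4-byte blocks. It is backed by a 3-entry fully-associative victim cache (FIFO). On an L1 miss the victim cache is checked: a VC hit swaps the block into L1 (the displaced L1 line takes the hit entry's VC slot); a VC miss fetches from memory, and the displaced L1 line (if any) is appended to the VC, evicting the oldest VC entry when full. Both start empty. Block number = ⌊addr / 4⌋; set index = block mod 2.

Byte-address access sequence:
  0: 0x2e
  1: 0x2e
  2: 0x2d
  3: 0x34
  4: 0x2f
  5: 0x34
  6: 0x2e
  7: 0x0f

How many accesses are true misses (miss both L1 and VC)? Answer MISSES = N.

  [0] addr=0x2e blk=11 s=1: MISS | VC []
  [1] addr=0x2e blk=11 s=1: L1-HIT | VC []
  [2] addr=0x2d blk=11 s=1: L1-HIT | VC []
  [3] addr=0x34 blk=13 s=1: MISS | VC [11]
  [4] addr=0x2f blk=11 s=1: VC-HIT | VC [13]
  [5] addr=0x34 blk=13 s=1: VC-HIT | VC [11]
  [6] addr=0x2e blk=11 s=1: VC-HIT | VC [13]
  [7] addr=0xf blk=3 s=1: MISS | VC [13, 11]

MISSES = 3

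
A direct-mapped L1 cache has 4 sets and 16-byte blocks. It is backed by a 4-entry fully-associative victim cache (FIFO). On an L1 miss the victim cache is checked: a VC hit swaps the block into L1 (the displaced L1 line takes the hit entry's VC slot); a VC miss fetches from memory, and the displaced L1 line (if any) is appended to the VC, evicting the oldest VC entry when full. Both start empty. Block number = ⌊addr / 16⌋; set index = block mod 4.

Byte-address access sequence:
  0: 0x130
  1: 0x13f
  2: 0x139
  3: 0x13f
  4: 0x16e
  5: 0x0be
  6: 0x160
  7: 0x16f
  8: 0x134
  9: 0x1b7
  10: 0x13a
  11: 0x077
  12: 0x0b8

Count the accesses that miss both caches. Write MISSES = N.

MISSES = 5

0: 0x130 (blk 19, set 3) → MISS  vc=[]
1: 0x13f (blk 19, set 3) → L1-HIT  vc=[]
2: 0x139 (blk 19, set 3) → L1-HIT  vc=[]
3: 0x13f (blk 19, set 3) → L1-HIT  vc=[]
4: 0x16e (blk 22, set 2) → MISS  vc=[]
5: 0xbe (blk 11, set 3) → MISS  vc=[19]
6: 0x160 (blk 22, set 2) → L1-HIT  vc=[19]
7: 0x16f (blk 22, set 2) → L1-HIT  vc=[19]
8: 0x134 (blk 19, set 3) → VC-HIT  vc=[11]
9: 0x1b7 (blk 27, set 3) → MISS  vc=[11, 19]
10: 0x13a (blk 19, set 3) → VC-HIT  vc=[11, 27]
11: 0x77 (blk 7, set 3) → MISS  vc=[11, 27, 19]
12: 0xb8 (blk 11, set 3) → VC-HIT  vc=[7, 27, 19]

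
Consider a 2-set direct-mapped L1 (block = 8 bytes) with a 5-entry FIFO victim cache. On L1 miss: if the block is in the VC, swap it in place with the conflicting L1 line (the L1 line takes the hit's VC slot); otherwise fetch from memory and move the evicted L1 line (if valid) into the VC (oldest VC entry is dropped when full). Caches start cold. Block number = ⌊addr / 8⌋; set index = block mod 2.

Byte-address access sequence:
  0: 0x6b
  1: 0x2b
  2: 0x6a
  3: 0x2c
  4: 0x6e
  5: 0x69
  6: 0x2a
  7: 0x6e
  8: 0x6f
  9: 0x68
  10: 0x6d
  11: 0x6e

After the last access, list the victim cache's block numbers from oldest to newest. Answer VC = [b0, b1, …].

#0 0x6b→b13/s1 MISS; vc=[]
#1 0x2b→b5/s1 MISS; vc=[13]
#2 0x6a→b13/s1 VC-HIT; vc=[5]
#3 0x2c→b5/s1 VC-HIT; vc=[13]
#4 0x6e→b13/s1 VC-HIT; vc=[5]
#5 0x69→b13/s1 L1-HIT; vc=[5]
#6 0x2a→b5/s1 VC-HIT; vc=[13]
#7 0x6e→b13/s1 VC-HIT; vc=[5]
#8 0x6f→b13/s1 L1-HIT; vc=[5]
#9 0x68→b13/s1 L1-HIT; vc=[5]
#10 0x6d→b13/s1 L1-HIT; vc=[5]
#11 0x6e→b13/s1 L1-HIT; vc=[5]

VC = [5]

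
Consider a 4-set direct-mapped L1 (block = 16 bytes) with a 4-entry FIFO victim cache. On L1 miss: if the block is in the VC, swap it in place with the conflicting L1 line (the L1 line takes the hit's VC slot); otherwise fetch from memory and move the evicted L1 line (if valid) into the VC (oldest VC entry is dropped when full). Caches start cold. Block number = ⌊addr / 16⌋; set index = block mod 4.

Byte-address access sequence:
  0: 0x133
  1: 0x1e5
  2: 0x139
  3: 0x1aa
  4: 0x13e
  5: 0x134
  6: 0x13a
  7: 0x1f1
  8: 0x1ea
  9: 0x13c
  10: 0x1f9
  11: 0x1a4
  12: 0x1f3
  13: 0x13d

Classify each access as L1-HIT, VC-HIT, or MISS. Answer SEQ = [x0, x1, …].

  [0] addr=0x133 blk=19 s=3: MISS | VC []
  [1] addr=0x1e5 blk=30 s=2: MISS | VC []
  [2] addr=0x139 blk=19 s=3: L1-HIT | VC []
  [3] addr=0x1aa blk=26 s=2: MISS | VC [30]
  [4] addr=0x13e blk=19 s=3: L1-HIT | VC [30]
  [5] addr=0x134 blk=19 s=3: L1-HIT | VC [30]
  [6] addr=0x13a blk=19 s=3: L1-HIT | VC [30]
  [7] addr=0x1f1 blk=31 s=3: MISS | VC [30, 19]
  [8] addr=0x1ea blk=30 s=2: VC-HIT | VC [26, 19]
  [9] addr=0x13c blk=19 s=3: VC-HIT | VC [26, 31]
  [10] addr=0x1f9 blk=31 s=3: VC-HIT | VC [26, 19]
  [11] addr=0x1a4 blk=26 s=2: VC-HIT | VC [30, 19]
  [12] addr=0x1f3 blk=31 s=3: L1-HIT | VC [30, 19]
  [13] addr=0x13d blk=19 s=3: VC-HIT | VC [30, 31]

SEQ = [MISS, MISS, L1-HIT, MISS, L1-HIT, L1-HIT, L1-HIT, MISS, VC-HIT, VC-HIT, VC-HIT, VC-HIT, L1-HIT, VC-HIT]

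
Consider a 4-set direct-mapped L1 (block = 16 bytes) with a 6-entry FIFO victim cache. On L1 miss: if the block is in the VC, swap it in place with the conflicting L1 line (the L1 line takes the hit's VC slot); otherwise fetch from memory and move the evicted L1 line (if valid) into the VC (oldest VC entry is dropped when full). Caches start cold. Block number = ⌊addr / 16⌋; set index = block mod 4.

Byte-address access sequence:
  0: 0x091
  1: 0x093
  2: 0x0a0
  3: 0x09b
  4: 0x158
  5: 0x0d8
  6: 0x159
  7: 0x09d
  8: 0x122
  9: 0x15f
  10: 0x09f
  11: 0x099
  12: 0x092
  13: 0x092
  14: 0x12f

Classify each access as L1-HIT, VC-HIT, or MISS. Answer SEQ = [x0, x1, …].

0: 0x91 (blk 9, set 1) → MISS  vc=[]
1: 0x93 (blk 9, set 1) → L1-HIT  vc=[]
2: 0xa0 (blk 10, set 2) → MISS  vc=[]
3: 0x9b (blk 9, set 1) → L1-HIT  vc=[]
4: 0x158 (blk 21, set 1) → MISS  vc=[9]
5: 0xd8 (blk 13, set 1) → MISS  vc=[9, 21]
6: 0x159 (blk 21, set 1) → VC-HIT  vc=[9, 13]
7: 0x9d (blk 9, set 1) → VC-HIT  vc=[21, 13]
8: 0x122 (blk 18, set 2) → MISS  vc=[21, 13, 10]
9: 0x15f (blk 21, set 1) → VC-HIT  vc=[9, 13, 10]
10: 0x9f (blk 9, set 1) → VC-HIT  vc=[21, 13, 10]
11: 0x99 (blk 9, set 1) → L1-HIT  vc=[21, 13, 10]
12: 0x92 (blk 9, set 1) → L1-HIT  vc=[21, 13, 10]
13: 0x92 (blk 9, set 1) → L1-HIT  vc=[21, 13, 10]
14: 0x12f (blk 18, set 2) → L1-HIT  vc=[21, 13, 10]

SEQ = [MISS, L1-HIT, MISS, L1-HIT, MISS, MISS, VC-HIT, VC-HIT, MISS, VC-HIT, VC-HIT, L1-HIT, L1-HIT, L1-HIT, L1-HIT]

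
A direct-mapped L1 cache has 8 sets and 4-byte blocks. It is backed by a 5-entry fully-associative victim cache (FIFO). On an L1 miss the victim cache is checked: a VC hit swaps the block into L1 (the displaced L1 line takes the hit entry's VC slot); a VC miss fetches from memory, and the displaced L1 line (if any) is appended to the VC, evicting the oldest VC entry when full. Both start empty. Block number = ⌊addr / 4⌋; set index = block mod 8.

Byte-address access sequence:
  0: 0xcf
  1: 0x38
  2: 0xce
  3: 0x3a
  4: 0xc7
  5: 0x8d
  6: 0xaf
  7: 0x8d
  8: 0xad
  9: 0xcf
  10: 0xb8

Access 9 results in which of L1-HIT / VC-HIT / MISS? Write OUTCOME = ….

0: 0xcf (blk 51, set 3) → MISS  vc=[]
1: 0x38 (blk 14, set 6) → MISS  vc=[]
2: 0xce (blk 51, set 3) → L1-HIT  vc=[]
3: 0x3a (blk 14, set 6) → L1-HIT  vc=[]
4: 0xc7 (blk 49, set 1) → MISS  vc=[]
5: 0x8d (blk 35, set 3) → MISS  vc=[51]
6: 0xaf (blk 43, set 3) → MISS  vc=[51, 35]
7: 0x8d (blk 35, set 3) → VC-HIT  vc=[51, 43]
8: 0xad (blk 43, set 3) → VC-HIT  vc=[51, 35]
9: 0xcf (blk 51, set 3) → VC-HIT  vc=[43, 35]
10: 0xb8 (blk 46, set 6) → MISS  vc=[43, 35, 14]

OUTCOME = VC-HIT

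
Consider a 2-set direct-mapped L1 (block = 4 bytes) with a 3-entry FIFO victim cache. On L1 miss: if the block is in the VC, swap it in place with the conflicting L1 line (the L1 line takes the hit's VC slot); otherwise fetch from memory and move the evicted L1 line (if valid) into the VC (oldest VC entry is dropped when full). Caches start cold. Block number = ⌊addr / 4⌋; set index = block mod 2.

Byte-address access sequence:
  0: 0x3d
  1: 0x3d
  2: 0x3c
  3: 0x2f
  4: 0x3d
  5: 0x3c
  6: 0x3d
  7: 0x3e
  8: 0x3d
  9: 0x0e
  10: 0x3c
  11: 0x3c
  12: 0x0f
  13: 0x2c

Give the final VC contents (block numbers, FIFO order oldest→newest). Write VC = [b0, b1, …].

#0 0x3d→b15/s1 MISS; vc=[]
#1 0x3d→b15/s1 L1-HIT; vc=[]
#2 0x3c→b15/s1 L1-HIT; vc=[]
#3 0x2f→b11/s1 MISS; vc=[15]
#4 0x3d→b15/s1 VC-HIT; vc=[11]
#5 0x3c→b15/s1 L1-HIT; vc=[11]
#6 0x3d→b15/s1 L1-HIT; vc=[11]
#7 0x3e→b15/s1 L1-HIT; vc=[11]
#8 0x3d→b15/s1 L1-HIT; vc=[11]
#9 0xe→b3/s1 MISS; vc=[11,15]
#10 0x3c→b15/s1 VC-HIT; vc=[11,3]
#11 0x3c→b15/s1 L1-HIT; vc=[11,3]
#12 0xf→b3/s1 VC-HIT; vc=[11,15]
#13 0x2c→b11/s1 VC-HIT; vc=[3,15]

VC = [3, 15]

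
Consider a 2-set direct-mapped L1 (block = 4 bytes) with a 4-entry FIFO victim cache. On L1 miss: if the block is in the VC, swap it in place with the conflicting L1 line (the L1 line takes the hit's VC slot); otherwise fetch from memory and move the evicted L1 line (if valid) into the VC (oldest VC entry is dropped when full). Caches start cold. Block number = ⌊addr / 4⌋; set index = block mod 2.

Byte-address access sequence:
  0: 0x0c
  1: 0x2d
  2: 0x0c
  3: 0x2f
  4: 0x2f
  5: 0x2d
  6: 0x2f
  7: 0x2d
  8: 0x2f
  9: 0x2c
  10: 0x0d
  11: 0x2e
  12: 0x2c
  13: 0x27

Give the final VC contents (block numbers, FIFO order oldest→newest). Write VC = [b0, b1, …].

  [0] addr=0xc blk=3 s=1: MISS | VC []
  [1] addr=0x2d blk=11 s=1: MISS | VC [3]
  [2] addr=0xc blk=3 s=1: VC-HIT | VC [11]
  [3] addr=0x2f blk=11 s=1: VC-HIT | VC [3]
  [4] addr=0x2f blk=11 s=1: L1-HIT | VC [3]
  [5] addr=0x2d blk=11 s=1: L1-HIT | VC [3]
  [6] addr=0x2f blk=11 s=1: L1-HIT | VC [3]
  [7] addr=0x2d blk=11 s=1: L1-HIT | VC [3]
  [8] addr=0x2f blk=11 s=1: L1-HIT | VC [3]
  [9] addr=0x2c blk=11 s=1: L1-HIT | VC [3]
  [10] addr=0xd blk=3 s=1: VC-HIT | VC [11]
  [11] addr=0x2e blk=11 s=1: VC-HIT | VC [3]
  [12] addr=0x2c blk=11 s=1: L1-HIT | VC [3]
  [13] addr=0x27 blk=9 s=1: MISS | VC [3, 11]

VC = [3, 11]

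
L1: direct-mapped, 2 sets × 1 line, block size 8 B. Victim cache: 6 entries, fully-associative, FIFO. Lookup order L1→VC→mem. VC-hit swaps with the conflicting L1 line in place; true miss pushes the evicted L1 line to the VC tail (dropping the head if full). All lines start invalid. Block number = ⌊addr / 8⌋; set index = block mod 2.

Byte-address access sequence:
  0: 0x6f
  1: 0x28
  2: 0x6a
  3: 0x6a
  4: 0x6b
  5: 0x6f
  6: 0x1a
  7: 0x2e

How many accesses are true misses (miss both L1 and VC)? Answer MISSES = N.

0: 0x6f (blk 13, set 1) → MISS  vc=[]
1: 0x28 (blk 5, set 1) → MISS  vc=[13]
2: 0x6a (blk 13, set 1) → VC-HIT  vc=[5]
3: 0x6a (blk 13, set 1) → L1-HIT  vc=[5]
4: 0x6b (blk 13, set 1) → L1-HIT  vc=[5]
5: 0x6f (blk 13, set 1) → L1-HIT  vc=[5]
6: 0x1a (blk 3, set 1) → MISS  vc=[5, 13]
7: 0x2e (blk 5, set 1) → VC-HIT  vc=[3, 13]

MISSES = 3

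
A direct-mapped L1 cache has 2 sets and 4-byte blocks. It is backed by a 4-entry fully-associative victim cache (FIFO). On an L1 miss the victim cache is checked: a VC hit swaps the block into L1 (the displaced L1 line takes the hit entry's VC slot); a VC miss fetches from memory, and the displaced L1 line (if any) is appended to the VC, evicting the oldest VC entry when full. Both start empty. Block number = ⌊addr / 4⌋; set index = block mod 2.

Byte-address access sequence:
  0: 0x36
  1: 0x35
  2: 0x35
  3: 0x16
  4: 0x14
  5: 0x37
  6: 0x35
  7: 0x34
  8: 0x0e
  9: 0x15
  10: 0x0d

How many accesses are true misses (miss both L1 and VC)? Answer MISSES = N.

MISSES = 3

0: 0x36 (blk 13, set 1) → MISS  vc=[]
1: 0x35 (blk 13, set 1) → L1-HIT  vc=[]
2: 0x35 (blk 13, set 1) → L1-HIT  vc=[]
3: 0x16 (blk 5, set 1) → MISS  vc=[13]
4: 0x14 (blk 5, set 1) → L1-HIT  vc=[13]
5: 0x37 (blk 13, set 1) → VC-HIT  vc=[5]
6: 0x35 (blk 13, set 1) → L1-HIT  vc=[5]
7: 0x34 (blk 13, set 1) → L1-HIT  vc=[5]
8: 0xe (blk 3, set 1) → MISS  vc=[5, 13]
9: 0x15 (blk 5, set 1) → VC-HIT  vc=[3, 13]
10: 0xd (blk 3, set 1) → VC-HIT  vc=[5, 13]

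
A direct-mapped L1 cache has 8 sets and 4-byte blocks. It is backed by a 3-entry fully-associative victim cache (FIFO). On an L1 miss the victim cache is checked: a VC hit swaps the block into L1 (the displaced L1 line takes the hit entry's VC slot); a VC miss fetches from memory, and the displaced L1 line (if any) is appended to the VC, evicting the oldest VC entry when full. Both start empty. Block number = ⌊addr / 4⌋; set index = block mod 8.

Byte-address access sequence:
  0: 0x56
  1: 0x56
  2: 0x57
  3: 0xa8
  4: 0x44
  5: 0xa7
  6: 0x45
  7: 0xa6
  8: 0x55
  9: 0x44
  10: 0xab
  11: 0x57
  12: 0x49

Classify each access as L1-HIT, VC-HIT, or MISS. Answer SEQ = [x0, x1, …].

SEQ = [MISS, L1-HIT, L1-HIT, MISS, MISS, MISS, VC-HIT, VC-HIT, L1-HIT, VC-HIT, L1-HIT, L1-HIT, MISS]

#0 0x56→b21/s5 MISS; vc=[]
#1 0x56→b21/s5 L1-HIT; vc=[]
#2 0x57→b21/s5 L1-HIT; vc=[]
#3 0xa8→b42/s2 MISS; vc=[]
#4 0x44→b17/s1 MISS; vc=[]
#5 0xa7→b41/s1 MISS; vc=[17]
#6 0x45→b17/s1 VC-HIT; vc=[41]
#7 0xa6→b41/s1 VC-HIT; vc=[17]
#8 0x55→b21/s5 L1-HIT; vc=[17]
#9 0x44→b17/s1 VC-HIT; vc=[41]
#10 0xab→b42/s2 L1-HIT; vc=[41]
#11 0x57→b21/s5 L1-HIT; vc=[41]
#12 0x49→b18/s2 MISS; vc=[41,42]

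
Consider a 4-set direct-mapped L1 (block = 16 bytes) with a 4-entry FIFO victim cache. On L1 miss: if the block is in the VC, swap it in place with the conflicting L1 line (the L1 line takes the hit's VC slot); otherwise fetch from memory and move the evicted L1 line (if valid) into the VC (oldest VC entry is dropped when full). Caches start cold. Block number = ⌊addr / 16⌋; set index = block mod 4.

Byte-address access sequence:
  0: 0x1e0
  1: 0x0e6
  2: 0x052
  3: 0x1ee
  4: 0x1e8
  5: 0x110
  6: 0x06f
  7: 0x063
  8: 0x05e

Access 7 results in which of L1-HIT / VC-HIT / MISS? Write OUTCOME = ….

OUTCOME = L1-HIT

0: 0x1e0 (blk 30, set 2) → MISS  vc=[]
1: 0xe6 (blk 14, set 2) → MISS  vc=[30]
2: 0x52 (blk 5, set 1) → MISS  vc=[30]
3: 0x1ee (blk 30, set 2) → VC-HIT  vc=[14]
4: 0x1e8 (blk 30, set 2) → L1-HIT  vc=[14]
5: 0x110 (blk 17, set 1) → MISS  vc=[14, 5]
6: 0x6f (blk 6, set 2) → MISS  vc=[14, 5, 30]
7: 0x63 (blk 6, set 2) → L1-HIT  vc=[14, 5, 30]
8: 0x5e (blk 5, set 1) → VC-HIT  vc=[14, 17, 30]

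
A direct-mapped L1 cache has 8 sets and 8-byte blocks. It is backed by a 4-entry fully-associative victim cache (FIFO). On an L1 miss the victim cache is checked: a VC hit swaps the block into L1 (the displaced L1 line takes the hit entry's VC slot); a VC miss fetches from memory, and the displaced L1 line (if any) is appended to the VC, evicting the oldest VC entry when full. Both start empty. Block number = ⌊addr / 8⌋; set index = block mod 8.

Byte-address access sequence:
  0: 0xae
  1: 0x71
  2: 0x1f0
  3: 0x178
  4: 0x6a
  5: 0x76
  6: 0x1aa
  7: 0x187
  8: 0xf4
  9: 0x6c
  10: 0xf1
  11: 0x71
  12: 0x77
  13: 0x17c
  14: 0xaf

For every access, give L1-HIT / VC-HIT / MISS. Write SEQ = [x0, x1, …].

0: 0xae (blk 21, set 5) → MISS  vc=[]
1: 0x71 (blk 14, set 6) → MISS  vc=[]
2: 0x1f0 (blk 62, set 6) → MISS  vc=[14]
3: 0x178 (blk 47, set 7) → MISS  vc=[14]
4: 0x6a (blk 13, set 5) → MISS  vc=[14, 21]
5: 0x76 (blk 14, set 6) → VC-HIT  vc=[62, 21]
6: 0x1aa (blk 53, set 5) → MISS  vc=[62, 21, 13]
7: 0x187 (blk 48, set 0) → MISS  vc=[62, 21, 13]
8: 0xf4 (blk 30, set 6) → MISS  vc=[62, 21, 13, 14]
9: 0x6c (blk 13, set 5) → VC-HIT  vc=[62, 21, 53, 14]
10: 0xf1 (blk 30, set 6) → L1-HIT  vc=[62, 21, 53, 14]
11: 0x71 (blk 14, set 6) → VC-HIT  vc=[62, 21, 53, 30]
12: 0x77 (blk 14, set 6) → L1-HIT  vc=[62, 21, 53, 30]
13: 0x17c (blk 47, set 7) → L1-HIT  vc=[62, 21, 53, 30]
14: 0xaf (blk 21, set 5) → VC-HIT  vc=[62, 13, 53, 30]

SEQ = [MISS, MISS, MISS, MISS, MISS, VC-HIT, MISS, MISS, MISS, VC-HIT, L1-HIT, VC-HIT, L1-HIT, L1-HIT, VC-HIT]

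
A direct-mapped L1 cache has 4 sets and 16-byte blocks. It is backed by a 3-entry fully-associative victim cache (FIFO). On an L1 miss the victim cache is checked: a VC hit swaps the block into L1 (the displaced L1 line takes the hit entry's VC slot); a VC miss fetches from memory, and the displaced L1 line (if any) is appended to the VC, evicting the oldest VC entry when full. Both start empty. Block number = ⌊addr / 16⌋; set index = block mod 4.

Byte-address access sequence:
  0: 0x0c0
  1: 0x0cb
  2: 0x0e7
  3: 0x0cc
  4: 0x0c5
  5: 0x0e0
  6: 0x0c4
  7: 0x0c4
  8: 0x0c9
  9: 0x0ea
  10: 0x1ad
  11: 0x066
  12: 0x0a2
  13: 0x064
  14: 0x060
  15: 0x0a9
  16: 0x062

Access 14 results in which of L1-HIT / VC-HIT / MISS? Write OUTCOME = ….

  [0] addr=0xc0 blk=12 s=0: MISS | VC []
  [1] addr=0xcb blk=12 s=0: L1-HIT | VC []
  [2] addr=0xe7 blk=14 s=2: MISS | VC []
  [3] addr=0xcc blk=12 s=0: L1-HIT | VC []
  [4] addr=0xc5 blk=12 s=0: L1-HIT | VC []
  [5] addr=0xe0 blk=14 s=2: L1-HIT | VC []
  [6] addr=0xc4 blk=12 s=0: L1-HIT | VC []
  [7] addr=0xc4 blk=12 s=0: L1-HIT | VC []
  [8] addr=0xc9 blk=12 s=0: L1-HIT | VC []
  [9] addr=0xea blk=14 s=2: L1-HIT | VC []
  [10] addr=0x1ad blk=26 s=2: MISS | VC [14]
  [11] addr=0x66 blk=6 s=2: MISS | VC [14, 26]
  [12] addr=0xa2 blk=10 s=2: MISS | VC [14, 26, 6]
  [13] addr=0x64 blk=6 s=2: VC-HIT | VC [14, 26, 10]
  [14] addr=0x60 blk=6 s=2: L1-HIT | VC [14, 26, 10]
  [15] addr=0xa9 blk=10 s=2: VC-HIT | VC [14, 26, 6]
  [16] addr=0x62 blk=6 s=2: VC-HIT | VC [14, 26, 10]

OUTCOME = L1-HIT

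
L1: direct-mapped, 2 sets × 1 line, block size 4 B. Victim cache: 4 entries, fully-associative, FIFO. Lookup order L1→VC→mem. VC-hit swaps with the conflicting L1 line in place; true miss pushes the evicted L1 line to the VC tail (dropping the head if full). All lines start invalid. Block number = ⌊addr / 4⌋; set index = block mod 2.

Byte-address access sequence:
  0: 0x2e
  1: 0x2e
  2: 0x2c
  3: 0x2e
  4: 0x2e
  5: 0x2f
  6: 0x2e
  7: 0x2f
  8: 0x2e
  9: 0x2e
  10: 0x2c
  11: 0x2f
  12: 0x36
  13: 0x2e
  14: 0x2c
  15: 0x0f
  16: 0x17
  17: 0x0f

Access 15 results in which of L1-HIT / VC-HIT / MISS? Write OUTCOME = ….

OUTCOME = MISS

  [0] addr=0x2e blk=11 s=1: MISS | VC []
  [1] addr=0x2e blk=11 s=1: L1-HIT | VC []
  [2] addr=0x2c blk=11 s=1: L1-HIT | VC []
  [3] addr=0x2e blk=11 s=1: L1-HIT | VC []
  [4] addr=0x2e blk=11 s=1: L1-HIT | VC []
  [5] addr=0x2f blk=11 s=1: L1-HIT | VC []
  [6] addr=0x2e blk=11 s=1: L1-HIT | VC []
  [7] addr=0x2f blk=11 s=1: L1-HIT | VC []
  [8] addr=0x2e blk=11 s=1: L1-HIT | VC []
  [9] addr=0x2e blk=11 s=1: L1-HIT | VC []
  [10] addr=0x2c blk=11 s=1: L1-HIT | VC []
  [11] addr=0x2f blk=11 s=1: L1-HIT | VC []
  [12] addr=0x36 blk=13 s=1: MISS | VC [11]
  [13] addr=0x2e blk=11 s=1: VC-HIT | VC [13]
  [14] addr=0x2c blk=11 s=1: L1-HIT | VC [13]
  [15] addr=0xf blk=3 s=1: MISS | VC [13, 11]
  [16] addr=0x17 blk=5 s=1: MISS | VC [13, 11, 3]
  [17] addr=0xf blk=3 s=1: VC-HIT | VC [13, 11, 5]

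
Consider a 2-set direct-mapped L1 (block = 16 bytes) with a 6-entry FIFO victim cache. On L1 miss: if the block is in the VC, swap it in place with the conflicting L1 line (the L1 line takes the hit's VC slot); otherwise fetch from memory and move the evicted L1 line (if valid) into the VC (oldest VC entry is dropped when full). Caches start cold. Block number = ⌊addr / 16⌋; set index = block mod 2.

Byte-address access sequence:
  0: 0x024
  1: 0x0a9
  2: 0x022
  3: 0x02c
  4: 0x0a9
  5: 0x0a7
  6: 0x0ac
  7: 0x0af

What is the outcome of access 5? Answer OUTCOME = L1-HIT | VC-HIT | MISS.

  [0] addr=0x24 blk=2 s=0: MISS | VC []
  [1] addr=0xa9 blk=10 s=0: MISS | VC [2]
  [2] addr=0x22 blk=2 s=0: VC-HIT | VC [10]
  [3] addr=0x2c blk=2 s=0: L1-HIT | VC [10]
  [4] addr=0xa9 blk=10 s=0: VC-HIT | VC [2]
  [5] addr=0xa7 blk=10 s=0: L1-HIT | VC [2]
  [6] addr=0xac blk=10 s=0: L1-HIT | VC [2]
  [7] addr=0xaf blk=10 s=0: L1-HIT | VC [2]

OUTCOME = L1-HIT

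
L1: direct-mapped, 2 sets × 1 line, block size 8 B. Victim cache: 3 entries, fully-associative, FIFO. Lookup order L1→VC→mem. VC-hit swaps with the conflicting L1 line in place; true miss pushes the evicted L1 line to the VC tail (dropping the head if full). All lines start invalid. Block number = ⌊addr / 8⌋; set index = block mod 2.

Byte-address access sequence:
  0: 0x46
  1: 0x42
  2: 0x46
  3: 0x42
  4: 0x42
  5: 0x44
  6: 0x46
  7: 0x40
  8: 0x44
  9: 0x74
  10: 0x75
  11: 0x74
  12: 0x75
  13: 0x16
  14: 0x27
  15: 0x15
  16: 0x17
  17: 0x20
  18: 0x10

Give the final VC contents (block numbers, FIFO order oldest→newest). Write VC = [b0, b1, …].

VC = [8, 14, 4]

0: 0x46 (blk 8, set 0) → MISS  vc=[]
1: 0x42 (blk 8, set 0) → L1-HIT  vc=[]
2: 0x46 (blk 8, set 0) → L1-HIT  vc=[]
3: 0x42 (blk 8, set 0) → L1-HIT  vc=[]
4: 0x42 (blk 8, set 0) → L1-HIT  vc=[]
5: 0x44 (blk 8, set 0) → L1-HIT  vc=[]
6: 0x46 (blk 8, set 0) → L1-HIT  vc=[]
7: 0x40 (blk 8, set 0) → L1-HIT  vc=[]
8: 0x44 (blk 8, set 0) → L1-HIT  vc=[]
9: 0x74 (blk 14, set 0) → MISS  vc=[8]
10: 0x75 (blk 14, set 0) → L1-HIT  vc=[8]
11: 0x74 (blk 14, set 0) → L1-HIT  vc=[8]
12: 0x75 (blk 14, set 0) → L1-HIT  vc=[8]
13: 0x16 (blk 2, set 0) → MISS  vc=[8, 14]
14: 0x27 (blk 4, set 0) → MISS  vc=[8, 14, 2]
15: 0x15 (blk 2, set 0) → VC-HIT  vc=[8, 14, 4]
16: 0x17 (blk 2, set 0) → L1-HIT  vc=[8, 14, 4]
17: 0x20 (blk 4, set 0) → VC-HIT  vc=[8, 14, 2]
18: 0x10 (blk 2, set 0) → VC-HIT  vc=[8, 14, 4]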